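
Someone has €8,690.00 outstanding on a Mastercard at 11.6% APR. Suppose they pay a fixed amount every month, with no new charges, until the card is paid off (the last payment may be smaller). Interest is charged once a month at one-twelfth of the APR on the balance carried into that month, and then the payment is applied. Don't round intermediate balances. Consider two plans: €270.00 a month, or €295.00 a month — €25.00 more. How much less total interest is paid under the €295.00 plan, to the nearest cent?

Monthly rate r = 11.6%/12 = 0.966667% = 0.00966667.
At €270.00/mo: n = ⌈−ln(1 − rB₀/P)/ln(1+r)⌉ = 39 payments (last €200.19); total interest = total paid − €8,690.00 = €1,770.19.
At €295.00/mo: 35 payments (last €246.88); total interest €1,586.88.
Interest saved = €1,770.19 − €1,586.88 = €183.31.

€183.31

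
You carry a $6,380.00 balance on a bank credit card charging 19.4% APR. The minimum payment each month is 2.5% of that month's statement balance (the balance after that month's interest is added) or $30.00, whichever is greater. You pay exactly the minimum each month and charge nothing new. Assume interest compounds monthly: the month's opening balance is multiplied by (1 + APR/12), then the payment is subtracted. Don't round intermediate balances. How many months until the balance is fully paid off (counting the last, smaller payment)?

245 months

Monthly rate r = 19.4%/12 = 1.61667% = 0.0161667.
While 2.5% of the post-interest balance exceeds $30.00, each month B ← (B·(1+r))·(1 − 0.025), i.e. B shrinks by the factor (1+r)·0.975 = 0.99076.
This holds for months 1–182. Entering month 183 the balance is $1,178.37; 2.5% of the post-interest balance is now below $30.00, so the flat $30.00 minimum applies from here.
From month 183 a fixed $30.00 at rate r clears $1,178.37 in 63 more payments. Total: 182 + 63 = 245 months.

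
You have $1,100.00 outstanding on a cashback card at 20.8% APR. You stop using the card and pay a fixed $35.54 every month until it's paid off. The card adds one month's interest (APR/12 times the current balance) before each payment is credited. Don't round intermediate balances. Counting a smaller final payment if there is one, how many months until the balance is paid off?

Monthly rate r = 20.8%/12 = 1.73333% = 0.0173333.
Recurrence: B ← B·(1+r) − $35.54.
Month 1: interest $19.07; balance after payment $1,083.53.
Month 2: interest $18.78; balance after payment $1,066.77.
Closed form: n = −ln(1 − rB₀/P)/ln(1+r) = −ln(0.46352)/ln(1.01733) ≈ 44.744, so the balance reaches zero during payment 45.

45 payments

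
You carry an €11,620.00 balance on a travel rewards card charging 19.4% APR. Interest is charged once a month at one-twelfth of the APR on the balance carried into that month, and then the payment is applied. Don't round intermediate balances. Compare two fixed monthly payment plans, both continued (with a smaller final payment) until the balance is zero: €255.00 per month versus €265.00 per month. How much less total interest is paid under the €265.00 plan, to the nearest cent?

€826.65

Monthly rate r = 19.4%/12 = 1.61667% = 0.0161667.
At €255.00/mo: n = ⌈−ln(1 − rB₀/P)/ln(1+r)⌉ = 84 payments (last €53.31); total interest = total paid − €11,620.00 = €9,598.31.
At €265.00/mo: 77 payments (last €251.66); total interest €8,771.66.
Interest saved = €9,598.31 − €8,771.66 = €826.65.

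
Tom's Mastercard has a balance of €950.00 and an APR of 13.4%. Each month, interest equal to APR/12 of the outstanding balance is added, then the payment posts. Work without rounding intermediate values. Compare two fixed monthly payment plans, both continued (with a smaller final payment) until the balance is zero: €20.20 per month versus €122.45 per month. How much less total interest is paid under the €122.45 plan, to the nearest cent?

Monthly rate r = 13.4%/12 = 1.11667% = 0.0111667.
At €20.20/mo: n = ⌈−ln(1 − rB₀/P)/ln(1+r)⌉ = 68 payments (last €1.40); total interest = total paid − €950.00 = €404.80.
At €122.45/mo: 9 payments (last €19.72); total interest €49.32.
Interest saved = €404.80 − €49.32 = €355.48.

€355.48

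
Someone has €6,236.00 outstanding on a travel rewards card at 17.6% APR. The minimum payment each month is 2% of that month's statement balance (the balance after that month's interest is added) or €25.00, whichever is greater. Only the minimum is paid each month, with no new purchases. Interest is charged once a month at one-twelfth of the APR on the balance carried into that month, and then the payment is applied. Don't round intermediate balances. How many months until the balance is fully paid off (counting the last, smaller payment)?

376 months

Monthly rate r = 17.6%/12 = 1.46667% = 0.0146667.
While 2% of the post-interest balance exceeds €25.00, each month B ← (B·(1+r))·(1 − 0.02), i.e. B shrinks by the factor (1+r)·0.98 = 0.99437.
This holds for months 1–288. Entering month 289 the balance is €1,227.87; 2% of the post-interest balance is now below €25.00, so the flat €25.00 minimum applies from here.
From month 289 a fixed €25.00 at rate r clears €1,227.87 in 88 more payments. Total: 288 + 88 = 376 months.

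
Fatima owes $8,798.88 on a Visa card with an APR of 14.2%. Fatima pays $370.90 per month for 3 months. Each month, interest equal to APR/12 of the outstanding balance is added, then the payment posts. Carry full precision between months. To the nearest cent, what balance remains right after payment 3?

$7,989.03

Monthly rate r = 14.2%/12 = 1.18333% = 0.0118333.
Each month: B ← B·(1+r) − $370.90.
Month 1: interest $104.12; balance after payment $8,532.10.
Month 2: interest $100.96; balance after payment $8,262.16.
Month 3: interest $97.77; balance after payment $7,989.03.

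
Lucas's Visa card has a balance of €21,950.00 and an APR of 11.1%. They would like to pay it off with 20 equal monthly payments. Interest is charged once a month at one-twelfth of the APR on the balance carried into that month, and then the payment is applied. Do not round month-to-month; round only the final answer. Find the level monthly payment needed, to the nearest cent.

Monthly rate r = 11.1%/12 = 0.925% = 0.00925.
Level-payment amortization: P = B₀·r / (1 − (1+r)^(−n)) = 21950.00·0.00925 / (1 − 1.00925^(−20)).
Denominator 1 − (1+r)^(−20) = 0.168188657.
P = 203.037 / 0.168188657 ≈ 1207.20.

€1,207.20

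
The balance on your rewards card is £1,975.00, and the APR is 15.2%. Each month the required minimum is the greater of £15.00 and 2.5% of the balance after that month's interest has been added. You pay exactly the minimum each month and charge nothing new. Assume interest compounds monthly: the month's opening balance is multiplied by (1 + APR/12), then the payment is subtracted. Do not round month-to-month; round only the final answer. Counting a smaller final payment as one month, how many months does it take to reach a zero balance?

Monthly rate r = 15.2%/12 = 1.26667% = 0.0126667.
While 2.5% of the post-interest balance exceeds £15.00, each month B ← (B·(1+r))·(1 − 0.025), i.e. B shrinks by the factor (1+r)·0.975 = 0.98735.
This holds for months 1–95. Entering month 96 the balance is £589.28; 2.5% of the post-interest balance is now below £15.00, so the flat £15.00 minimum applies from here.
From month 96 a fixed £15.00 at rate r clears £589.28 in 55 more payments. Total: 95 + 55 = 150 months.

150 months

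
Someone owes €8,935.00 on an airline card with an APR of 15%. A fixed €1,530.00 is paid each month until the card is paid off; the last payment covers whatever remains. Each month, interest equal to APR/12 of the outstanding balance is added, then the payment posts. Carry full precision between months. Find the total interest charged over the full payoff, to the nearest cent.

€401.65

Monthly rate r = 15%/12 = 1.25% = 0.0125.
Payoff takes n = ⌈−ln(1 − rB₀/P)/ln(1+r)⌉ = ⌈6.102⌉ = 7 payments; the last is €156.65.
Total paid = 6·€1,530.00 + €156.65 = €9,336.65.
Total interest = total paid − principal = €9,336.65 − €8,935.00 = €401.65.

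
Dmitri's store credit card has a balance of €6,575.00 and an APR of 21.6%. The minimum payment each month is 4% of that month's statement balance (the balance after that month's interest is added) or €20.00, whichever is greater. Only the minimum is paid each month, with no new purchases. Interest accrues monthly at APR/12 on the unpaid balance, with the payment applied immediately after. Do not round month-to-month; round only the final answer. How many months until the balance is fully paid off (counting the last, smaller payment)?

146 months

Monthly rate r = 21.6%/12 = 1.8% = 0.018.
While 4% of the post-interest balance exceeds €20.00, each month B ← (B·(1+r))·(1 − 0.04), i.e. B shrinks by the factor (1+r)·0.96 = 0.97728.
This holds for months 1–113. Entering month 114 the balance is €489.83; 4% of the post-interest balance is now below €20.00, so the flat €20.00 minimum applies from here.
From month 114 a fixed €20.00 at rate r clears €489.83 in 33 more payments. Total: 113 + 33 = 146 months.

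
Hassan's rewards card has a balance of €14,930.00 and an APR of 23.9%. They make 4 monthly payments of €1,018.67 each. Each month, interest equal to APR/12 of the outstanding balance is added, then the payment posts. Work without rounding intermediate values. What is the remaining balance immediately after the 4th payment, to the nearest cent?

Monthly rate r = 23.9%/12 = 1.99167% = 0.0199167.
Each month: B ← B·(1+r) − €1,018.67.
Month 1: interest €297.36; balance after payment €14,208.69.
Month 2: interest €282.99; balance after payment €13,473.01.
Month 3: interest €268.34; balance after payment €12,722.67.
Month 4: interest €253.39; balance after payment €11,957.40.

€11,957.40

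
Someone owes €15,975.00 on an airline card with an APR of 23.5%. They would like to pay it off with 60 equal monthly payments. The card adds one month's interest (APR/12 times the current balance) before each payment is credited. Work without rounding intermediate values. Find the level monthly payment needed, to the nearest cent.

Monthly rate r = 23.5%/12 = 1.95833% = 0.0195833.
Level-payment amortization: P = B₀·r / (1 − (1+r)^(−n)) = 15975.00·0.0195833 / (1 − 1.01958^(−60)).
Denominator 1 − (1+r)^(−60) = 0.687653717.
P = 312.844 / 0.687653717 ≈ 454.94.

€454.94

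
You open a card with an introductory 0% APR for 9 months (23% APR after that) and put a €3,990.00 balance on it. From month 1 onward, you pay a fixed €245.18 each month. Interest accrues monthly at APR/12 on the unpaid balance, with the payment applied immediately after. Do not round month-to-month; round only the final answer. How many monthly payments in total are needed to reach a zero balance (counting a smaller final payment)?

Promo months 1–9 at r₀ = 0%/12 = 0; months 10+ at r₁ = 23%/12 = 0.0191667.
After month 9 (no interest yet): B = €3,990.00 − 9·€245.18 = €1,783.38.
Then at r₁ with €245.18/mo: n₂ = −ln(1 − r₁·B/P)/ln(1+r₁) ≈ 7.91 → 8 more payments.

17 months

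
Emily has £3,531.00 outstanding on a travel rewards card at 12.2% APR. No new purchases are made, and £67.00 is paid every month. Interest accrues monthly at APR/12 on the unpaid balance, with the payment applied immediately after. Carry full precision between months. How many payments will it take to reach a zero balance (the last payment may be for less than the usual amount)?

76 payments

Monthly rate r = 12.2%/12 = 1.01667% = 0.0101667.
Recurrence: B ← B·(1+r) − £67.00.
Month 1: interest £35.90; balance after payment £3,499.90.
Month 2: interest £35.58; balance after payment £3,468.48.
Closed form: n = −ln(1 − rB₀/P)/ln(1+r) = −ln(0.4642)/ln(1.01017) ≈ 75.869, so the balance reaches zero during payment 76.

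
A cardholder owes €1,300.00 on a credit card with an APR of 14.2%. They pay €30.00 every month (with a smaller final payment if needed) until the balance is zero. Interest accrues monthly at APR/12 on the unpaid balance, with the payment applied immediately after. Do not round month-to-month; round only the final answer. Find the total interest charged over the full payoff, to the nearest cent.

€533.69

Monthly rate r = 14.2%/12 = 1.18333% = 0.0118333.
Payoff takes n = ⌈−ln(1 − rB₀/P)/ln(1+r)⌉ = ⌈61.122⌉ = 62 payments; the last is €3.69.
Total paid = 61·€30.00 + €3.69 = €1,833.69.
Total interest = total paid − principal = €1,833.69 − €1,300.00 = €533.69.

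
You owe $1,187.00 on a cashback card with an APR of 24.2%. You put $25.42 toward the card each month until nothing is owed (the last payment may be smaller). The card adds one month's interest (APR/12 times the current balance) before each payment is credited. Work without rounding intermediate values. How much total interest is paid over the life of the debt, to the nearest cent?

Monthly rate r = 24.2%/12 = 2.01667% = 0.0201667.
Payoff takes n = ⌈−ln(1 − rB₀/P)/ln(1+r)⌉ = ⌈142.343⌉ = 143 payments; the last is $8.79.
Total paid = 142·$25.42 + $8.79 = $3,618.43.
Total interest = total paid − principal = $3,618.43 − $1,187.00 = $2,431.43.

$2,431.43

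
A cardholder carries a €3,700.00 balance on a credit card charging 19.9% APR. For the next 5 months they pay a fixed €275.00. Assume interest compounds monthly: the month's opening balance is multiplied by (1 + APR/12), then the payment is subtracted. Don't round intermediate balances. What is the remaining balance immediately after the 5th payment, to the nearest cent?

Monthly rate r = 19.9%/12 = 1.65833% = 0.0165833.
Each month: B ← B·(1+r) − €275.00.
Month 1: interest €61.36; balance after payment €3,486.36.
Month 2: interest €57.82; balance after payment €3,269.17.
Month 3: interest €54.21; balance after payment €3,048.39.
Month 4: interest €50.55; balance after payment €2,823.94.
Month 5: interest €46.83; balance after payment €2,595.77.

€2,595.77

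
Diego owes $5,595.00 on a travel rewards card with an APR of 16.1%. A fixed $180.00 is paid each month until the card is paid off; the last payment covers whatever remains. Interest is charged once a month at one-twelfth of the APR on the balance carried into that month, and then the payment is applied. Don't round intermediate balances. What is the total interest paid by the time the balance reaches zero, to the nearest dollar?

$1,693

Monthly rate r = 16.1%/12 = 1.34167% = 0.0134167.
Payoff takes n = ⌈−ln(1 − rB₀/P)/ln(1+r)⌉ = ⌈40.490⌉ = 41 payments; the last is $88.48.
Total paid = 40·$180.00 + $88.48 = $7,288.48.
Total interest = total paid − principal = $7,288.48 − $5,595.00 = $1,693.48.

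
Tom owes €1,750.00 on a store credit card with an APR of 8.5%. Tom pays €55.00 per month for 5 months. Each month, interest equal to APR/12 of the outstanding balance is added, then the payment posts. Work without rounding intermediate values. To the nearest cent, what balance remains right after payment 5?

€1,533.94

Monthly rate r = 8.5%/12 = 0.708333% = 0.00708333.
Each month: B ← B·(1+r) − €55.00.
Month 1: interest €12.40; balance after payment €1,707.40.
Month 2: interest €12.09; balance after payment €1,664.49.
Month 3: interest €11.79; balance after payment €1,621.28.
Month 4: interest €11.48; balance after payment €1,577.76.
Month 5: interest €11.18; balance after payment €1,533.94.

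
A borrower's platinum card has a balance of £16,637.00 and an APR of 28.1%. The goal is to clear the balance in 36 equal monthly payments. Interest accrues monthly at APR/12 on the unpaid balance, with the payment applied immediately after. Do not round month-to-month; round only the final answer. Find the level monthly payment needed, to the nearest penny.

£689.07

Monthly rate r = 28.1%/12 = 2.34167% = 0.0234167.
Level-payment amortization: P = B₀·r / (1 − (1+r)^(−n)) = 16637.00·0.0234167 / (1 − 1.02342^(−36)).
Denominator 1 − (1+r)^(−36) = 0.565379178.
P = 389.583 / 0.565379178 ≈ 689.07.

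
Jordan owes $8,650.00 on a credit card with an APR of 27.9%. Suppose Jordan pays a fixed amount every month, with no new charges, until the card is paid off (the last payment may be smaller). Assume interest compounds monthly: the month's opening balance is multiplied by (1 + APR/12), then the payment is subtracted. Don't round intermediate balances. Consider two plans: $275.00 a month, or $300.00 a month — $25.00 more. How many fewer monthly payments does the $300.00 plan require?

Monthly rate r = 27.9%/12 = 2.325% = 0.02325.
At $275.00/mo: n = ⌈−ln(1 − rB₀/P)/ln(1+r)⌉ = 58 payments (last $50.11); total interest = total paid − $8,650.00 = $7,075.11.
At $300.00/mo: 49 payments (last $86.53); total interest $5,836.53.
Payments saved = 58 − 49 = 9.

9 fewer payments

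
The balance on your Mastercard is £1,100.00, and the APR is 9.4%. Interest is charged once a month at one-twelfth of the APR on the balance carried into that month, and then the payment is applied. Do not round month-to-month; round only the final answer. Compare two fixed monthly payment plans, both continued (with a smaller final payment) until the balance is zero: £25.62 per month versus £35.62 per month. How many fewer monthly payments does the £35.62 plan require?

Monthly rate r = 9.4%/12 = 0.783333% = 0.00783333.
At £25.62/mo: n = ⌈−ln(1 − rB₀/P)/ln(1+r)⌉ = 53 payments (last £13.87); total interest = total paid − £1,100.00 = £246.11.
At £35.62/mo: 36 payments (last £17.60); total interest £164.30.
Payments saved = 53 − 36 = 17.

17 fewer payments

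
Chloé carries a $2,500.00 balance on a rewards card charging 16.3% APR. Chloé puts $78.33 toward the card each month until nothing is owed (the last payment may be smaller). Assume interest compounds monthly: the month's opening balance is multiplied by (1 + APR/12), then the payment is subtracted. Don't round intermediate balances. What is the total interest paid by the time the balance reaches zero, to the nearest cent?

$799.61

Monthly rate r = 16.3%/12 = 1.35833% = 0.0135833.
Payoff takes n = ⌈−ln(1 − rB₀/P)/ln(1+r)⌉ = ⌈42.124⌉ = 43 payments; the last is $9.75.
Total paid = 42·$78.33 + $9.75 = $3,299.61.
Total interest = total paid − principal = $3,299.61 − $2,500.00 = $799.61.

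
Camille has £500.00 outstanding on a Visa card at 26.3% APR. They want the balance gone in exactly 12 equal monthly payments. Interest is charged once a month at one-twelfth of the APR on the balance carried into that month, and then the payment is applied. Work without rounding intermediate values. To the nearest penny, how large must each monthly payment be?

Monthly rate r = 26.3%/12 = 2.19167% = 0.0219167.
Level-payment amortization: P = B₀·r / (1 − (1+r)^(−n)) = 500.00·0.0219167 / (1 − 1.02192^(−12)).
Denominator 1 − (1+r)^(−12) = 0.229071301.
P = 10.9583 / 0.229071301 ≈ 47.84.

£47.84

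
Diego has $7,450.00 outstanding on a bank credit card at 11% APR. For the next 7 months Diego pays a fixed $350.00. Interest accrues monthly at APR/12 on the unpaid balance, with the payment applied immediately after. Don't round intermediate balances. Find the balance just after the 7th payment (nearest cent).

$5,422.98

Monthly rate r = 11%/12 = 0.916667% = 0.00916667.
Each month: B ← B·(1+r) − $350.00.
Month 1: interest $68.29; balance after payment $7,168.29.
Month 2: interest $65.71; balance after payment $6,884.00.
Month 3: interest $63.10; balance after payment $6,597.10.
Month 4: interest $60.47; balance after payment $6,307.58.
Month 5: interest $57.82; balance after payment $6,015.40.
Month 6: interest $55.14; balance after payment $5,720.54.
Month 7: interest $52.44; balance after payment $5,422.98.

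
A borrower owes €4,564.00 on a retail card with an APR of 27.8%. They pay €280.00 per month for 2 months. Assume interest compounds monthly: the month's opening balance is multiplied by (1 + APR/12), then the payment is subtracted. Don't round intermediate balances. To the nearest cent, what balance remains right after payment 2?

€4,211.43

Monthly rate r = 27.8%/12 = 2.31667% = 0.0231667.
Each month: B ← B·(1+r) − €280.00.
Month 1: interest €105.73; balance after payment €4,389.73.
Month 2: interest €101.70; balance after payment €4,211.43.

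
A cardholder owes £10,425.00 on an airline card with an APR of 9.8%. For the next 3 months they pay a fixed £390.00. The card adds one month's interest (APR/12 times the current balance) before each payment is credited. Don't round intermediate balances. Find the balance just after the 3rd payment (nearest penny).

£9,502.92

Monthly rate r = 9.8%/12 = 0.816667% = 0.00816667.
Each month: B ← B·(1+r) − £390.00.
Month 1: interest £85.14; balance after payment £10,120.14.
Month 2: interest £82.65; balance after payment £9,812.79.
Month 3: interest £80.14; balance after payment £9,502.92.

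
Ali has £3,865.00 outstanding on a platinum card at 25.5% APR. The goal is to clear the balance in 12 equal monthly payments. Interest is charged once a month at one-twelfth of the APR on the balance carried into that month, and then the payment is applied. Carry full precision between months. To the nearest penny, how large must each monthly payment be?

Monthly rate r = 25.5%/12 = 2.125% = 0.02125.
Level-payment amortization: P = B₀·r / (1 − (1+r)^(−n)) = 3865.00·0.02125 / (1 − 1.02125^(−12)).
Denominator 1 − (1+r)^(−12) = 0.223010472.
P = 82.1313 / 0.223010472 ≈ 368.28.

£368.28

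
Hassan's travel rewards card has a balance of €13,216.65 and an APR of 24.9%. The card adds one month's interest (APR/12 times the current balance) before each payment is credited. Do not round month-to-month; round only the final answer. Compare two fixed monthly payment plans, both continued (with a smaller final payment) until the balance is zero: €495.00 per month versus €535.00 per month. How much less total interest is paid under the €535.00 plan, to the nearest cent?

Monthly rate r = 24.9%/12 = 2.075% = 0.02075.
At €495.00/mo: n = ⌈−ln(1 − rB₀/P)/ln(1+r)⌉ = 40 payments (last €158.69); total interest = total paid − €13,216.65 = €6,247.04.
At €535.00/mo: 35 payments (last €531.64); total interest €5,504.99.
Interest saved = €6,247.04 − €5,504.99 = €742.05.

€742.05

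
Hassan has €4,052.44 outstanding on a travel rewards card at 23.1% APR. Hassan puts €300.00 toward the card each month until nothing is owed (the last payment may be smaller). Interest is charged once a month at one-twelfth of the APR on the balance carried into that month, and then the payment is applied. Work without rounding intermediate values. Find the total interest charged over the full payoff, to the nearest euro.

Monthly rate r = 23.1%/12 = 1.925% = 0.01925.
Payoff takes n = ⌈−ln(1 − rB₀/P)/ln(1+r)⌉ = ⌈15.794⌉ = 16 payments; the last is €238.71.
Total paid = 15·€300.00 + €238.71 = €4,738.71.
Total interest = total paid − principal = €4,738.71 − €4,052.44 = €686.27.

€686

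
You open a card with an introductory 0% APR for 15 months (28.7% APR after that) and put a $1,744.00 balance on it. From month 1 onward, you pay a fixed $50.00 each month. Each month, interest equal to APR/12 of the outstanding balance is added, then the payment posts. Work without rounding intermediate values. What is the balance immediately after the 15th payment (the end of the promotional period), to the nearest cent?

$994.00

Promo months 1–15 at r₀ = 0%/12 = 0; months 16+ at r₁ = 28.7%/12 = 0.0239167.
After month 15 (no interest yet): B = $1,744.00 − 15·$50.00 = $994.00.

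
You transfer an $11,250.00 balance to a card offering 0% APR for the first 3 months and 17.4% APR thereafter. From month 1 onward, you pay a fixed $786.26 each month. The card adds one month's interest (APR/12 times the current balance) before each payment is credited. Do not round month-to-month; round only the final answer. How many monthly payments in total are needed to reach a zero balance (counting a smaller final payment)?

Promo months 1–3 at r₀ = 0%/12 = 0; months 4+ at r₁ = 17.4%/12 = 0.0145.
After month 3 (no interest yet): B = $11,250.00 − 3·$786.26 = $8,891.22.
Then at r₁ with $786.26/mo: n₂ = −ln(1 − r₁·B/P)/ln(1+r₁) ≈ 12.44 → 13 more payments.

16 months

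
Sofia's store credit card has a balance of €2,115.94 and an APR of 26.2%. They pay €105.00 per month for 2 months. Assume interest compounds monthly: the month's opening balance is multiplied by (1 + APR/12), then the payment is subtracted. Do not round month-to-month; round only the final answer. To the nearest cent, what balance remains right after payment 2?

Monthly rate r = 26.2%/12 = 2.18333% = 0.0218333.
Each month: B ← B·(1+r) − €105.00.
Month 1: interest €46.20; balance after payment €2,057.14.
Month 2: interest €44.91; balance after payment €1,997.05.

€1,997.05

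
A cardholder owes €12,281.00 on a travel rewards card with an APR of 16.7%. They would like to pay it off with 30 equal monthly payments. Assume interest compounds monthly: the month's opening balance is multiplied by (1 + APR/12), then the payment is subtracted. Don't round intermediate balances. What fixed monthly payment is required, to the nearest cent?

€503.55

Monthly rate r = 16.7%/12 = 1.39167% = 0.0139167.
Level-payment amortization: P = B₀·r / (1 − (1+r)^(−n)) = 12281.00·0.0139167 / (1 − 1.01392^(−30)).
Denominator 1 − (1+r)^(−30) = 0.33940978.
P = 170.911 / 0.33940978 ≈ 503.55.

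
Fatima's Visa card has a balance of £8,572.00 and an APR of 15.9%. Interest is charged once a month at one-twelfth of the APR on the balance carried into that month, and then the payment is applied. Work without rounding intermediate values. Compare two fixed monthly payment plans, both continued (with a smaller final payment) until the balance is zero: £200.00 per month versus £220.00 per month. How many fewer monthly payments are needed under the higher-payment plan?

8 fewer payments

Monthly rate r = 15.9%/12 = 1.325% = 0.01325.
At £200.00/mo: n = ⌈−ln(1 − rB₀/P)/ln(1+r)⌉ = 64 payments (last £149.43); total interest = total paid − £8,572.00 = £4,177.43.
At £220.00/mo: 56 payments (last £37.98); total interest £3,565.98.
Payments saved = 64 − 56 = 8.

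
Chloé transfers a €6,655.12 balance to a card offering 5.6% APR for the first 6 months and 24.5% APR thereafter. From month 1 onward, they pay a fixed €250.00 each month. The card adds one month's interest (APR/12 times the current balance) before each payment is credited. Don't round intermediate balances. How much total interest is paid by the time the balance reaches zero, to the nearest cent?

€1,906.57

Promo months 1–6 at r₀ = 5.6%/12 = 0.00466667; months 7+ at r₁ = 24.5%/12 = 0.0204167.
After month 6: iterate B ← B·(1+r₀) − €250.00 for 6 months → €5,326.04.
Then at r₁ with €250.00/mo: n₂ = −ln(1 − r₁·B/P)/ln(1+r₁) ≈ 28.24 → 29 more payments.
Total paid = 34·€250.00 + €61.69 = €8,561.69; interest = €8,561.69 − €6,655.12 = €1,906.57.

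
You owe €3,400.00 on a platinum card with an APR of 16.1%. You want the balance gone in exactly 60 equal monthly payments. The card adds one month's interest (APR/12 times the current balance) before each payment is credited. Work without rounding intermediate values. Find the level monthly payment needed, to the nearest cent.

€82.86

Monthly rate r = 16.1%/12 = 1.34167% = 0.0134167.
Level-payment amortization: P = B₀·r / (1 − (1+r)^(−n)) = 3400.00·0.0134167 / (1 − 1.01342^(−60)).
Denominator 1 − (1+r)^(−60) = 0.55051267.
P = 45.6167 / 0.55051267 ≈ 82.86.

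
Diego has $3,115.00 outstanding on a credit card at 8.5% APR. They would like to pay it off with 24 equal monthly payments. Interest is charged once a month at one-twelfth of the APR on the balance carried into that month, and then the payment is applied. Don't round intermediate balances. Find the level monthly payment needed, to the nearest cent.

$141.59

Monthly rate r = 8.5%/12 = 0.708333% = 0.00708333.
Level-payment amortization: P = B₀·r / (1 − (1+r)^(−n)) = 3115.00·0.00708333 / (1 − 1.00708^(−24)).
Denominator 1 − (1+r)^(−24) = 0.155829461.
P = 22.0646 / 0.155829461 ≈ 141.59.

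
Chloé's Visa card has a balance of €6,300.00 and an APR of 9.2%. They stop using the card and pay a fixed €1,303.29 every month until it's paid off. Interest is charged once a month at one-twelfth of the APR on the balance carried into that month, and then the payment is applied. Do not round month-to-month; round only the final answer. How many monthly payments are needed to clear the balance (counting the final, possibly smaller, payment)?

Monthly rate r = 9.2%/12 = 0.766667% = 0.00766667.
Recurrence: B ← B·(1+r) − €1,303.29.
Month 1: interest €48.30; balance after payment €5,045.01.
Month 2: interest €38.68; balance after payment €3,780.40.
Month 3: interest €28.98; balance after payment €2,506.09.
Month 4: interest €19.21; balance after payment €1,222.01.
Month 5: interest €9.37; balance after payment €0.00.

5 payments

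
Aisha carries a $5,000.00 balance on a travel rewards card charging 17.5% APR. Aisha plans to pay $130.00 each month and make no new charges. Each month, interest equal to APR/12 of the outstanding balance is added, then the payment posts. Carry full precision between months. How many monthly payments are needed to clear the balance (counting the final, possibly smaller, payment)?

57 months

Monthly rate r = 17.5%/12 = 1.45833% = 0.0145833.
Recurrence: B ← B·(1+r) − $130.00.
Month 1: interest $72.92; balance after payment $4,942.92.
Month 2: interest $72.08; balance after payment $4,885.00.
Closed form: n = −ln(1 − rB₀/P)/ln(1+r) = −ln(0.4391)/ln(1.01458) ≈ 56.846, so the balance reaches zero during payment 57.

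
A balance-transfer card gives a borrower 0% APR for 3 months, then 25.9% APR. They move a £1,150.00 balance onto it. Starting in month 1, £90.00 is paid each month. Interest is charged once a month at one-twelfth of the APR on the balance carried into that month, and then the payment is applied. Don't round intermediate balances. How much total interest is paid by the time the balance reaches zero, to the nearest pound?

£119

Promo months 1–3 at r₀ = 0%/12 = 0; months 4+ at r₁ = 25.9%/12 = 0.0215833.
After month 3 (no interest yet): B = £1,150.00 − 3·£90.00 = £880.00.
Then at r₁ with £90.00/mo: n₂ = −ln(1 − r₁·B/P)/ln(1+r₁) ≈ 11.10 → 12 more payments.
Total paid = 14·£90.00 + £9.13 = £1,269.13; interest = £1,269.13 − £1,150.00 = £119.13.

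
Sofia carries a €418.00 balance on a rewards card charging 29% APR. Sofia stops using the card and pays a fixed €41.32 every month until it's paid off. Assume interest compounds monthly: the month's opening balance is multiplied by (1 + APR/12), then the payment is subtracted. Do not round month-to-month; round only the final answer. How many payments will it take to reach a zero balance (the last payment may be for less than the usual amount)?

Monthly rate r = 29%/12 = 2.41667% = 0.0241667.
Recurrence: B ← B·(1+r) − €41.32.
Month 1: interest €10.10; balance after payment €386.78.
Month 2: interest €9.35; balance after payment €354.81.
Closed form: n = −ln(1 − rB₀/P)/ln(1+r) = −ln(0.75553)/ln(1.02417) ≈ 11.740, so the balance reaches zero during payment 12.

12 payments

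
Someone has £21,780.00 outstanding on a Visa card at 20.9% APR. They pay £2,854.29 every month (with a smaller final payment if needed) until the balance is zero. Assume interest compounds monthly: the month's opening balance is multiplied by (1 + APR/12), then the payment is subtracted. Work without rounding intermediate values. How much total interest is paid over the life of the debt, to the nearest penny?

£1,797.48

Monthly rate r = 20.9%/12 = 1.74167% = 0.0174167.
Payoff takes n = ⌈−ln(1 − rB₀/P)/ln(1+r)⌉ = ⌈8.259⌉ = 9 payments; the last is £743.16.
Total paid = 8·£2,854.29 + £743.16 = £23,577.48.
Total interest = total paid − principal = £23,577.48 − £21,780.00 = £1,797.48.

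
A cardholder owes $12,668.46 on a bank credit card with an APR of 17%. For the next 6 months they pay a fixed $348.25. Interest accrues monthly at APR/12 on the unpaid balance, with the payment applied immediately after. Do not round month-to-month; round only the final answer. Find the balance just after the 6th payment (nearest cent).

Monthly rate r = 17%/12 = 1.41667% = 0.0141667.
Each month: B ← B·(1+r) − $348.25.
Month 1: interest $179.47; balance after payment $12,499.68.
Month 2: interest $177.08; balance after payment $12,328.51.
Month 3: interest $174.65; balance after payment $12,154.91.
Month 4: interest $172.19; balance after payment $11,978.86.
Month 5: interest $169.70; balance after payment $11,800.31.
Month 6: interest $167.17; balance after payment $11,619.23.

$11,619.23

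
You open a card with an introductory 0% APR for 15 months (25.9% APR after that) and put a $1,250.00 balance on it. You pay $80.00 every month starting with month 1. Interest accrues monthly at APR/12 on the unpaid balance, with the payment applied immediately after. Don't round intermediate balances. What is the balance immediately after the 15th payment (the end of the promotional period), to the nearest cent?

Promo months 1–15 at r₀ = 0%/12 = 0; months 16+ at r₁ = 25.9%/12 = 0.0215833.
After month 15 (no interest yet): B = $1,250.00 − 15·$80.00 = $50.00.

$50.00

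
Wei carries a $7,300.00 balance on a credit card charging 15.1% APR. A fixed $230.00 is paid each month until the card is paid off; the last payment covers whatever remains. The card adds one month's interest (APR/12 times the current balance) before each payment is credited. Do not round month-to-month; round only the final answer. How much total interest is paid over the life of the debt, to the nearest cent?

$2,076.95

Monthly rate r = 15.1%/12 = 1.25833% = 0.0125833.
Payoff takes n = ⌈−ln(1 − rB₀/P)/ln(1+r)⌉ = ⌈40.768⌉ = 41 payments; the last is $176.95.
Total paid = 40·$230.00 + $176.95 = $9,376.95.
Total interest = total paid − principal = $9,376.95 − $7,300.00 = $2,076.95.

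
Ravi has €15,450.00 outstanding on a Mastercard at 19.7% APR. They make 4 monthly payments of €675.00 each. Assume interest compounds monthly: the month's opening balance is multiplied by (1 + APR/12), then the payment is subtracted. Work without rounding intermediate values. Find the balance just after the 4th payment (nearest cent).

Monthly rate r = 19.7%/12 = 1.64167% = 0.0164167.
Each month: B ← B·(1+r) − €675.00.
Month 1: interest €253.64; balance after payment €15,028.64.
Month 2: interest €246.72; balance after payment €14,600.36.
Month 3: interest €239.69; balance after payment €14,165.05.
Month 4: interest €232.54; balance after payment €13,722.59.

€13,722.59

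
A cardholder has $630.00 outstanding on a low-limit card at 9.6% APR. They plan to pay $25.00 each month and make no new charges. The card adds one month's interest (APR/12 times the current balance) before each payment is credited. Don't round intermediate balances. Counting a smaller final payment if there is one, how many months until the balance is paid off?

29 months

Monthly rate r = 9.6%/12 = 0.8% = 0.008.
Recurrence: B ← B·(1+r) − $25.00.
Month 1: interest $5.04; balance after payment $610.04.
Month 2: interest $4.88; balance after payment $589.92.
Closed form: n = −ln(1 − rB₀/P)/ln(1+r) = −ln(0.7984)/ln(1.008) ≈ 28.256, so the balance reaches zero during payment 29.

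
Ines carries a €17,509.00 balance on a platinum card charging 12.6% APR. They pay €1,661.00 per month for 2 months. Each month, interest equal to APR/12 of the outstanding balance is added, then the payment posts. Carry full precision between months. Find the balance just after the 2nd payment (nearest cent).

Monthly rate r = 12.6%/12 = 1.05% = 0.0105.
Each month: B ← B·(1+r) − €1,661.00.
Month 1: interest €183.84; balance after payment €16,031.84.
Month 2: interest €168.33; balance after payment €14,539.18.

€14,539.18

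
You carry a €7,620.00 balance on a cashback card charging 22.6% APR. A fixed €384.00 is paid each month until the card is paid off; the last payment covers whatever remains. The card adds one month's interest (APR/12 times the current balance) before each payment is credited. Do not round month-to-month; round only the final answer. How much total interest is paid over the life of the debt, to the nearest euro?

€2,011

Monthly rate r = 22.6%/12 = 1.88333% = 0.0188333.
Payoff takes n = ⌈−ln(1 − rB₀/P)/ln(1+r)⌉ = ⌈25.081⌉ = 26 payments; the last is €31.33.
Total paid = 25·€384.00 + €31.33 = €9,631.33.
Total interest = total paid − principal = €9,631.33 − €7,620.00 = €2,011.33.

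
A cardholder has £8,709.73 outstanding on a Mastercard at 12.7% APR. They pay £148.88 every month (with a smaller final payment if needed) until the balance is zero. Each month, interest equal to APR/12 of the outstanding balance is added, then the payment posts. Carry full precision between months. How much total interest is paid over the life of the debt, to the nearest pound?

£4,942

Monthly rate r = 12.7%/12 = 1.05833% = 0.0105833.
Payoff takes n = ⌈−ln(1 − rB₀/P)/ln(1+r)⌉ = ⌈91.694⌉ = 92 payments; the last is £103.51.
Total paid = 91·£148.88 + £103.51 = £13,651.59.
Total interest = total paid − principal = £13,651.59 − £8,709.73 = £4,941.86.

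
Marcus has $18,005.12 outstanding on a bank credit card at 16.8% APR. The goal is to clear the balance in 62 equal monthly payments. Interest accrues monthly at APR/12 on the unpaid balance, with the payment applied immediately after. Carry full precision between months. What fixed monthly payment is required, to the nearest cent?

$436.36

Monthly rate r = 16.8%/12 = 1.4% = 0.014.
Level-payment amortization: P = B₀·r / (1 − (1+r)^(−n)) = 18005.12·0.014 / (1 − 1.014^(−62)).
Denominator 1 − (1+r)^(−62) = 0.577675001.
P = 252.072 / 0.577675001 ≈ 436.36.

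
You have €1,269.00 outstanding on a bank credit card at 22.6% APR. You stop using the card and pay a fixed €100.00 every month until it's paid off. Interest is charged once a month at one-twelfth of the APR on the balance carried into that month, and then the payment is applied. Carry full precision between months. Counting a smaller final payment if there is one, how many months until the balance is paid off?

Monthly rate r = 22.6%/12 = 1.88333% = 0.0188333.
Recurrence: B ← B·(1+r) − €100.00.
Month 1: interest €23.90; balance after payment €1,192.90.
Month 2: interest €22.47; balance after payment €1,115.37.
Closed form: n = −ln(1 − rB₀/P)/ln(1+r) = −ln(0.76101)/ln(1.01883) ≈ 14.638, so the balance reaches zero during payment 15.

15 months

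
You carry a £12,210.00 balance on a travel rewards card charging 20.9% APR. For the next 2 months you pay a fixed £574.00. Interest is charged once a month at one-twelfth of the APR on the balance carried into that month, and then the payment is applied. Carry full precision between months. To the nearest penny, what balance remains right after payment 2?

Monthly rate r = 20.9%/12 = 1.74167% = 0.0174167.
Each month: B ← B·(1+r) − £574.00.
Month 1: interest £212.66; balance after payment £11,848.66.
Month 2: interest £206.36; balance after payment £11,481.02.

£11,481.02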